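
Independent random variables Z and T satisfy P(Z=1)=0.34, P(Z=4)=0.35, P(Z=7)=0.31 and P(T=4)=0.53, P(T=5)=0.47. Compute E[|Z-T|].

2.1286

E[|Z-T|] = Σ_z Σ_t |z-t| · P(Z=z)P(T=t)
 = 3·0.1802 + 4·0.1598 + 0·0.1855 + 1·0.1645 + 3·0.1643 + 2·0.1457
 = 0.5406 + 0.6392 + 0 + 0.1645 + 0.4929 + 0.2914
 = 2.1286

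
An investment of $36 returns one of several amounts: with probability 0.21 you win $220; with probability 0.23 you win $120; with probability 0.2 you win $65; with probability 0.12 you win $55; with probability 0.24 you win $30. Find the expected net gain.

E[payout] = 220·0.21 + 120·0.23 + 65·0.2 + 55·0.12 + 30·0.24
 = 46.2 + 27.6 + 13 + 6.6 + 7.2
 = 100.6
Net = 100.6 - 36 = 64.6

64.6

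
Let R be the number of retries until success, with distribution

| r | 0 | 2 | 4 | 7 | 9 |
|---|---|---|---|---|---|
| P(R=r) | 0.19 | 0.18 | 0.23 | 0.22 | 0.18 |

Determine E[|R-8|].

E[|R-8|] = Σ |r-8|·P(R=r)
 = 8·0.19 + 6·0.18 + 4·0.23 + 1·0.22 + 1·0.18
 = 1.52 + 1.08 + 0.92 + 0.22 + 0.18
 = 3.92

3.92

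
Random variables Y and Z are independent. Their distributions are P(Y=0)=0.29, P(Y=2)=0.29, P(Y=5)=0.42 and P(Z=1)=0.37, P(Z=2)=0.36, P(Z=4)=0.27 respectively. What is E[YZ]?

E[YZ] = Σ_y Σ_z yz · P(Y=y)P(Z=z)
 = 0·0.1073 + 0·0.1044 + 0·0.0783 + 2·0.1073 + 4·0.1044 + 8·0.0783 + 5·0.1554 + 10·0.1512 + 20·0.1134
 = 0 + 0 + 0 + 0.2146 + 0.4176 + 0.6264 + 0.777 + 1.512 + 2.268
 = 5.8156

5.8156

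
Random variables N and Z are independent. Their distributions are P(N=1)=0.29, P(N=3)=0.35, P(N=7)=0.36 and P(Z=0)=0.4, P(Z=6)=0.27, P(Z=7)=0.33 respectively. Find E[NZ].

15.1698

E[NZ] = Σ_n Σ_z nz · P(N=n)P(Z=z)
 = 0·0.116 + 6·0.0783 + 7·0.0957 + 0·0.14 + 18·0.0945 + 21·0.1155 + 0·0.144 + 42·0.0972 + 49·0.1188
 = 0 + 0.4698 + 0.6699 + 0 + 1.701 + 2.4255 + 0 + 4.0824 + 5.8212
 = 15.1698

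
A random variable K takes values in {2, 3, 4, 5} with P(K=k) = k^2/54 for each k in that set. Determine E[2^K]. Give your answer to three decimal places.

E[2^K] = Σ 2^k·P(K=k)
 = 4·2/27 + 8·1/6 + 16·8/27 + 32·25/54
 = 8/27 + 4/3 + 128/27 + 400/27
 = 572/27

21.185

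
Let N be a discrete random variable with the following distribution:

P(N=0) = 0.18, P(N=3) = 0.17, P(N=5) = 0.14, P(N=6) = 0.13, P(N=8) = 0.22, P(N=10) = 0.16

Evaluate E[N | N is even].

P(N is even) = 0.18 + 0.13 + 0.22 + 0.16 = 0.69.
E[N | N is even] = [0·0.18 + 6·0.13 + 8·0.22 + 10·0.16] / 0.69
 = 4.14 / 0.69
 = 6

6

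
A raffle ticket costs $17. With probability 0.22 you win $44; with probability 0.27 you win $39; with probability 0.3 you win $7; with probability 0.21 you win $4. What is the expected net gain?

6.15

E[payout] = 44·0.22 + 39·0.27 + 7·0.3 + 4·0.21
 = 9.68 + 10.53 + 2.1 + 0.84
 = 23.15
Net = 23.15 - 17 = 6.15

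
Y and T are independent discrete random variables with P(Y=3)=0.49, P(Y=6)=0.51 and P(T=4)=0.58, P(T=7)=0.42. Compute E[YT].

23.8278

E[YT] = Σ_y Σ_t yt · P(Y=y)P(T=t)
 = 12·0.2842 + 21·0.2058 + 24·0.2958 + 42·0.2142
 = 3.4104 + 4.3218 + 7.0992 + 8.9964
 = 23.8278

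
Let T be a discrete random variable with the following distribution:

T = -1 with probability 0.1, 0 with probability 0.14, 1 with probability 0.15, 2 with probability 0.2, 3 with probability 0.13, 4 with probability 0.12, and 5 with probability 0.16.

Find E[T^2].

E[T^2] = Σ t^2·P(T=t)
 = 1·0.1 + 0·0.14 + 1·0.15 + 4·0.2 + 9·0.13 + 16·0.12 + 25·0.16
 = 0.1 + 0 + 0.15 + 0.8 + 1.17 + 1.92 + 4
 = 8.14

8.14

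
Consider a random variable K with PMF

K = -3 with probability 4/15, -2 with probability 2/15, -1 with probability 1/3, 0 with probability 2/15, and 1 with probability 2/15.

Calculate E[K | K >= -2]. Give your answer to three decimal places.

-0.636

P(K >= -2) = 2/15 + 1/3 + 2/15 + 2/15 = 11/15.
E[K | K >= -2] = [(-2)·2/15 + (-1)·1/3 + 0·2/15 + 1·2/15] / (11/15)
 = -7/15 / (11/15)
 = -7/11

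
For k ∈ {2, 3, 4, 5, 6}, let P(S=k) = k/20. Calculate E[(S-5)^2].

2

E[(S-5)^2] = Σ (s-5)^2·P(S=s)
 = 9·1/10 + 4·3/20 + 1·1/5 + 0·1/4 + 1·3/10
 = 9/10 + 3/5 + 1/5 + 0 + 3/10
 = 2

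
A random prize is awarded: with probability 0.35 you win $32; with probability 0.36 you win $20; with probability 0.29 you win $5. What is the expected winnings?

19.85

E[payout] = 32·0.35 + 20·0.36 + 5·0.29
 = 11.2 + 7.2 + 1.45
 = 19.85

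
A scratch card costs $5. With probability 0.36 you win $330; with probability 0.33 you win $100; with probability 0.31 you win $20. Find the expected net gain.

E[payout] = 330·0.36 + 100·0.33 + 20·0.31
 = 118.8 + 33 + 6.2
 = 158
Net = 158 - 5 = 153

153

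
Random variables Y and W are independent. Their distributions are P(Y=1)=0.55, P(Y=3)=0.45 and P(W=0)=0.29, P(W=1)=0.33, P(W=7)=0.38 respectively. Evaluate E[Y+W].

4.89

E[Y+W] = Σ_y Σ_w (y+w) · P(Y=y)P(W=w)
 = 1·0.1595 + 2·0.1815 + 8·0.209 + 3·0.1305 + 4·0.1485 + 10·0.171
 = 0.1595 + 0.363 + 1.672 + 0.3915 + 0.594 + 1.71
 = 4.89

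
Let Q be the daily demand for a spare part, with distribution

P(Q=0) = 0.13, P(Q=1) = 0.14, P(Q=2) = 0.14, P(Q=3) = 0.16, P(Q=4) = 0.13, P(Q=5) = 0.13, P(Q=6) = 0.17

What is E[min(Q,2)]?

1.6

E[min(Q,2)] = Σ min(q,2)·P(Q=q)
 = 0·0.13 + 1·0.14 + 2·0.14 + 2·0.16 + 2·0.13 + 2·0.13 + 2·0.17
 = 0 + 0.14 + 0.28 + 0.32 + 0.26 + 0.26 + 0.34
 = 1.6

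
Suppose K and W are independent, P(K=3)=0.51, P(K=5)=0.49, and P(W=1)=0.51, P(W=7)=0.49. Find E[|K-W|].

E[|K-W|] = Σ_k Σ_w |k-w| · P(K=k)P(W=w)
 = 2·0.2601 + 4·0.2499 + 4·0.2499 + 2·0.2401
 = 0.5202 + 0.9996 + 0.9996 + 0.4802
 = 2.9996

2.9996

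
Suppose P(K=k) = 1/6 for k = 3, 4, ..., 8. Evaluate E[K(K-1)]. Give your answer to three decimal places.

27.667

E[K(K-1)] = Σ k(k-1)·P(K=k)
 = 6·1/6 + 12·1/6 + 20·1/6 + 30·1/6 + 42·1/6 + 56·1/6
 = 1 + 2 + 10/3 + 5 + 7 + 28/3
 = 83/3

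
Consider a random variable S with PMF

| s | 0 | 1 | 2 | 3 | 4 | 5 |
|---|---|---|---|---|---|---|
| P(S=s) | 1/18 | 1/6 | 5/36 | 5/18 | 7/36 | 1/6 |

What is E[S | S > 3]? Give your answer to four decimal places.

P(S > 3) = 7/36 + 1/6 = 13/36.
E[S | S > 3] = [4·7/36 + 5·1/6] / (13/36)
 = 29/18 / (13/36)
 = 58/13

4.4615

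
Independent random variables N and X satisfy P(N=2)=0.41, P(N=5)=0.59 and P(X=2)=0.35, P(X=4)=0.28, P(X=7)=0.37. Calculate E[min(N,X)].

E[min(N,X)] = Σ_n Σ_x min(n,x) · P(N=n)P(X=x)
 = 2·0.1435 + 2·0.1148 + 2·0.1517 + 2·0.2065 + 4·0.1652 + 5·0.2183
 = 0.287 + 0.2296 + 0.3034 + 0.413 + 0.6608 + 1.0915
 = 2.9853

2.9853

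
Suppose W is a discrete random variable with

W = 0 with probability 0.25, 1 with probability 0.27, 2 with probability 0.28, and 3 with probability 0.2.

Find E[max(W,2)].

2.2

E[max(W,2)] = Σ max(w,2)·P(W=w)
 = 2·0.25 + 2·0.27 + 2·0.28 + 3·0.2
 = 0.5 + 0.54 + 0.56 + 0.6
 = 2.2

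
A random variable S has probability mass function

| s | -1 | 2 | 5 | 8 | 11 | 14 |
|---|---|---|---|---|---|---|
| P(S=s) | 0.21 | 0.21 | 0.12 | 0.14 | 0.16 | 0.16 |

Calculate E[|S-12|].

E[|S-12|] = Σ |s-12|·P(S=s)
 = 13·0.21 + 10·0.21 + 7·0.12 + 4·0.14 + 1·0.16 + 2·0.16
 = 2.73 + 2.1 + 0.84 + 0.56 + 0.16 + 0.32
 = 6.71

6.71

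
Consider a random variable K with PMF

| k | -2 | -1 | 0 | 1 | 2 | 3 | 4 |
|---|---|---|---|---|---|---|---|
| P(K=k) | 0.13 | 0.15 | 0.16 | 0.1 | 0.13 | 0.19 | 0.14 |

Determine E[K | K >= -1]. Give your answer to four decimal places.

1.5402

P(K >= -1) = 0.15 + 0.16 + 0.1 + 0.13 + 0.19 + 0.14 = 0.87.
E[K | K >= -1] = [(-1)·0.15 + 0·0.16 + 1·0.1 + 2·0.13 + 3·0.19 + 4·0.14] / 0.87
 = 1.34 / 0.87
 = 134/87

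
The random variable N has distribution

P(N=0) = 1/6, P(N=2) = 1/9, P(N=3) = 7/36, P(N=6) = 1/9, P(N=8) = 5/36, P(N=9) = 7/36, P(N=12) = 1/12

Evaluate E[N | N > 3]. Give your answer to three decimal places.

8.579

P(N > 3) = 1/9 + 5/36 + 7/36 + 1/12 = 19/36.
E[N | N > 3] = [6·1/9 + 8·5/36 + 9·7/36 + 12·1/12] / (19/36)
 = 163/36 / (19/36)
 = 163/19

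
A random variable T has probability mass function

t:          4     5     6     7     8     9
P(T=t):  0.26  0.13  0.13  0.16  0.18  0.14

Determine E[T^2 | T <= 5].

P(T <= 5) = 0.26 + 0.13 = 0.39.
E[T^2 | T <= 5] = [16·0.26 + 25·0.13] / 0.39
 = 7.41 / 0.39
 = 19

19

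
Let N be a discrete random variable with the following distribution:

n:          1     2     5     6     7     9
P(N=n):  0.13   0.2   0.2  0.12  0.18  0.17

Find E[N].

E[N] = Σ n·P(N=n)
 = 1·0.13 + 2·0.2 + 5·0.2 + 6·0.12 + 7·0.18 + 9·0.17
 = 0.13 + 0.4 + 1 + 0.72 + 1.26 + 1.53
 = 5.04

5.04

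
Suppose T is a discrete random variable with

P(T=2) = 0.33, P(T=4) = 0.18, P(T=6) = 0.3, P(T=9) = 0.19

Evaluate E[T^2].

30.39

E[T^2] = Σ t^2·P(T=t)
 = 4·0.33 + 16·0.18 + 36·0.3 + 81·0.19
 = 1.32 + 2.88 + 10.8 + 15.39
 = 30.39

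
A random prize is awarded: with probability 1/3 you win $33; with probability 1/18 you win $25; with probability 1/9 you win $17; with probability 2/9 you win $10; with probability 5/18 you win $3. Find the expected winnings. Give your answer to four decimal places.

E[payout] = 33·1/3 + 25·1/18 + 17·1/9 + 10·2/9 + 3·5/18
 = 11 + 25/18 + 17/9 + 20/9 + 5/6
 = 52/3

17.3333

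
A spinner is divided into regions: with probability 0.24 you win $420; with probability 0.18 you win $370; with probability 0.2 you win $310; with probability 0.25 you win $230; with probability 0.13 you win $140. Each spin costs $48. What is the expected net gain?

E[payout] = 420·0.24 + 370·0.18 + 310·0.2 + 230·0.25 + 140·0.13
 = 100.8 + 66.6 + 62 + 57.5 + 18.2
 = 305.1
Net = 305.1 - 48 = 257.1

257.1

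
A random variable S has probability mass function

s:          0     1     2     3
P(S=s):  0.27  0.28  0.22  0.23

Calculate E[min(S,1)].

0.73

E[min(S,1)] = Σ min(s,1)·P(S=s)
 = 0·0.27 + 1·0.28 + 1·0.22 + 1·0.23
 = 0 + 0.28 + 0.22 + 0.23
 = 0.73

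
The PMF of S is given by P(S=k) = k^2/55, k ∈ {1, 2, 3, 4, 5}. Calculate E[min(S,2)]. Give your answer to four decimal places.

E[min(S,2)] = Σ min(s,2)·P(S=s)
 = 1·1/55 + 2·4/55 + 2·9/55 + 2·16/55 + 2·5/11
 = 1/55 + 8/55 + 18/55 + 32/55 + 10/11
 = 109/55

1.9818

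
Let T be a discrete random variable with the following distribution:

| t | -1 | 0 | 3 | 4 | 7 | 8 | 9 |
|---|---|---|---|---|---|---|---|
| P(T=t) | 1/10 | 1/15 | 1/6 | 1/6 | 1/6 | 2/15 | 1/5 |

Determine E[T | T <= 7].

P(T <= 7) = 1/10 + 1/15 + 1/6 + 1/6 + 1/6 = 2/3.
E[T | T <= 7] = [(-1)·1/10 + 0·1/15 + 3·1/6 + 4·1/6 + 7·1/6] / (2/3)
 = 67/30 / (2/3)
 = 67/20

3.35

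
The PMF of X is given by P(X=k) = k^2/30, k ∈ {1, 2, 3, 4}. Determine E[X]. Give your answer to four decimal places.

E[X] = Σ x·P(X=x)
 = 1·1/30 + 2·2/15 + 3·3/10 + 4·8/15
 = 1/30 + 4/15 + 9/10 + 32/15
 = 10/3

3.3333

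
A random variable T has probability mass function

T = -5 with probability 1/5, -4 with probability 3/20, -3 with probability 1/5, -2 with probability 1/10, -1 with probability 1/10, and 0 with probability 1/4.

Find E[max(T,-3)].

E[max(T,-3)] = Σ max(t,-3)·P(T=t)
 = (-3)·1/5 + (-3)·3/20 + (-3)·1/5 + (-2)·1/10 + (-1)·1/10 + 0·1/4
 = (-3/5) + (-9/20) + (-3/5) + (-1/5) + (-1/10) + 0
 = -39/20

-1.95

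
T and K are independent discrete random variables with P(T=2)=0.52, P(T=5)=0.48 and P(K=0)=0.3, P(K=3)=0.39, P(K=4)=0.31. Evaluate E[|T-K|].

2.0804

E[|T-K|] = Σ_t Σ_k |t-k| · P(T=t)P(K=k)
 = 2·0.156 + 1·0.2028 + 2·0.1612 + 5·0.144 + 2·0.1872 + 1·0.1488
 = 0.312 + 0.2028 + 0.3224 + 0.72 + 0.3744 + 0.1488
 = 2.0804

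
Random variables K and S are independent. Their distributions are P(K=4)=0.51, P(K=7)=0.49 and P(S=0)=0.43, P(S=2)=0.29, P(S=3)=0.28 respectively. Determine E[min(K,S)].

E[min(K,S)] = Σ_k Σ_s min(k,s) · P(K=k)P(S=s)
 = 0·0.2193 + 2·0.1479 + 3·0.1428 + 0·0.2107 + 2·0.1421 + 3·0.1372
 = 0 + 0.2958 + 0.4284 + 0 + 0.2842 + 0.4116
 = 1.42

1.42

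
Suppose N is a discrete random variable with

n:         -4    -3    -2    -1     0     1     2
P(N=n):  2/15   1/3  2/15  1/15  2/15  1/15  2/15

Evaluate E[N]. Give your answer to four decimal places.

E[N] = Σ n·P(N=n)
 = (-4)·2/15 + (-3)·1/3 + (-2)·2/15 + (-1)·1/15 + 0·2/15 + 1·1/15 + 2·2/15
 = (-8/15) + (-1) + (-4/15) + (-1/15) + 0 + 1/15 + 4/15
 = -23/15

-1.5333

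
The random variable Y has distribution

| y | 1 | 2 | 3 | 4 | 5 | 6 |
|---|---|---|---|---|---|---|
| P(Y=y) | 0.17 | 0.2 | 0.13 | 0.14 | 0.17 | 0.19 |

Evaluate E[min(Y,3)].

E[min(Y,3)] = Σ min(y,3)·P(Y=y)
 = 1·0.17 + 2·0.2 + 3·0.13 + 3·0.14 + 3·0.17 + 3·0.19
 = 0.17 + 0.4 + 0.39 + 0.42 + 0.51 + 0.57
 = 2.46

2.46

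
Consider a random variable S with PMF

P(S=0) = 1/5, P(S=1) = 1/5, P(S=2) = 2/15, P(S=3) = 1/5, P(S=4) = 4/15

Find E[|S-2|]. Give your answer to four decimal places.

E[|S-2|] = Σ |s-2|·P(S=s)
 = 2·1/5 + 1·1/5 + 0·2/15 + 1·1/5 + 2·4/15
 = 2/5 + 1/5 + 0 + 1/5 + 8/15
 = 4/3

1.3333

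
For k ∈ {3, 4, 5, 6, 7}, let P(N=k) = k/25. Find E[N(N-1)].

E[N(N-1)] = Σ n(n-1)·P(N=n)
 = 6·3/25 + 12·4/25 + 20·1/5 + 30·6/25 + 42·7/25
 = 18/25 + 48/25 + 4 + 36/5 + 294/25
 = 128/5

25.6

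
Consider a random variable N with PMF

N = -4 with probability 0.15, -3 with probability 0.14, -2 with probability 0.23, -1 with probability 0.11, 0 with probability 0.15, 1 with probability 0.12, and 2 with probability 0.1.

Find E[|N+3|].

E[|N+3|] = Σ |n+3|·P(N=n)
 = 1·0.15 + 0·0.14 + 1·0.23 + 2·0.11 + 3·0.15 + 4·0.12 + 5·0.1
 = 0.15 + 0 + 0.23 + 0.22 + 0.45 + 0.48 + 0.5
 = 2.03

2.03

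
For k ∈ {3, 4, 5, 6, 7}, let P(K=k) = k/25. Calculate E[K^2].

31

E[K^2] = Σ k^2·P(K=k)
 = 9·3/25 + 16·4/25 + 25·1/5 + 36·6/25 + 49·7/25
 = 27/25 + 64/25 + 5 + 216/25 + 343/25
 = 31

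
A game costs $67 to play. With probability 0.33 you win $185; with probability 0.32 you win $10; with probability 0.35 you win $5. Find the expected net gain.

-1

E[payout] = 185·0.33 + 10·0.32 + 5·0.35
 = 61.05 + 3.2 + 1.75
 = 66
Net = 66 - 67 = -1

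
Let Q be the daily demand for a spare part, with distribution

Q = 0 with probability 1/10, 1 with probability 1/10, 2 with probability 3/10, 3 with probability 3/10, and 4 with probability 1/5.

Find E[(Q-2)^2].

1.6

E[(Q-2)^2] = Σ (q-2)^2·P(Q=q)
 = 4·1/10 + 1·1/10 + 0·3/10 + 1·3/10 + 4·1/5
 = 2/5 + 1/10 + 0 + 3/10 + 4/5
 = 8/5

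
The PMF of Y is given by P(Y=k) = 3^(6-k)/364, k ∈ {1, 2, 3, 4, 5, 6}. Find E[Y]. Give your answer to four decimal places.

E[Y] = Σ y·P(Y=y)
 = 1·243/364 + 2·81/364 + 3·27/364 + 4·9/364 + 5·3/364 + 6·1/364
 = 243/364 + 81/182 + 81/364 + 9/91 + 15/364 + 3/182
 = 543/364

1.4918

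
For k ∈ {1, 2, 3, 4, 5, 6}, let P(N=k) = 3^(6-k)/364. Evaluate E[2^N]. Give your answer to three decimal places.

E[2^N] = Σ 2^n·P(N=n)
 = 2·243/364 + 4·81/364 + 8·27/364 + 16·9/364 + 32·3/364 + 64·1/364
 = 243/182 + 81/91 + 54/91 + 36/91 + 24/91 + 16/91
 = 95/26

3.654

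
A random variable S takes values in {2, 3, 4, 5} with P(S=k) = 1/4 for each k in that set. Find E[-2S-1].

-8

E[-2S-1] = Σ (-2s-1)·P(S=s)
 = (-5)·1/4 + (-7)·1/4 + (-9)·1/4 + (-11)·1/4
 = (-5/4) + (-7/4) + (-9/4) + (-11/4)
 = -8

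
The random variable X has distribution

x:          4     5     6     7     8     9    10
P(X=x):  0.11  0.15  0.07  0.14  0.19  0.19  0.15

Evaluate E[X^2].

57.44

E[X^2] = Σ x^2·P(X=x)
 = 16·0.11 + 25·0.15 + 36·0.07 + 49·0.14 + 64·0.19 + 81·0.19 + 100·0.15
 = 1.76 + 3.75 + 2.52 + 6.86 + 12.16 + 15.39 + 15
 = 57.44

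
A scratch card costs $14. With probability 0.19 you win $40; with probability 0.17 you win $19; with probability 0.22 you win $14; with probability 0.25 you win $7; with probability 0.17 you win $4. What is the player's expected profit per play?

2.34

E[payout] = 40·0.19 + 19·0.17 + 14·0.22 + 7·0.25 + 4·0.17
 = 7.6 + 3.23 + 3.08 + 1.75 + 0.68
 = 16.34
Net = 16.34 - 14 = 2.34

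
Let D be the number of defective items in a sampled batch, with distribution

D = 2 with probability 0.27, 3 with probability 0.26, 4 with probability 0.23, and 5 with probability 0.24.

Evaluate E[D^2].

13.1

E[D^2] = Σ d^2·P(D=d)
 = 4·0.27 + 9·0.26 + 16·0.23 + 25·0.24
 = 1.08 + 2.34 + 3.68 + 6
 = 13.1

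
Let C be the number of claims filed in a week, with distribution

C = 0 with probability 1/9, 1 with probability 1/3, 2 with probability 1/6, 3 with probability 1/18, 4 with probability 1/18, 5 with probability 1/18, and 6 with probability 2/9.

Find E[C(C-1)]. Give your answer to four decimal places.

9.1111

E[C(C-1)] = Σ c(c-1)·P(C=c)
 = 0·1/9 + 0·1/3 + 2·1/6 + 6·1/18 + 12·1/18 + 20·1/18 + 30·2/9
 = 0 + 0 + 1/3 + 1/3 + 2/3 + 10/9 + 20/3
 = 82/9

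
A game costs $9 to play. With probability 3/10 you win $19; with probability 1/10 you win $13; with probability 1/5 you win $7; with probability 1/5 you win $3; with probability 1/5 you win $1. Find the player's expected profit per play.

0.2

E[payout] = 19·3/10 + 13·1/10 + 7·1/5 + 3·1/5 + 1·1/5
 = 57/10 + 13/10 + 7/5 + 3/5 + 1/5
 = 46/5
Net = 46/5 - 9 = 1/5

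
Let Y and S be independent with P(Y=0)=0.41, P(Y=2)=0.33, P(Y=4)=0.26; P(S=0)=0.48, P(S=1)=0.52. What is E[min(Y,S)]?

0.3068

E[min(Y,S)] = Σ_y Σ_s min(y,s) · P(Y=y)P(S=s)
 = 0·0.1968 + 0·0.2132 + 0·0.1584 + 1·0.1716 + 0·0.1248 + 1·0.1352
 = 0 + 0 + 0 + 0.1716 + 0 + 0.1352
 = 0.3068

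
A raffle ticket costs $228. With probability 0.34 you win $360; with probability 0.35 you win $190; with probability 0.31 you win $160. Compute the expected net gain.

E[payout] = 360·0.34 + 190·0.35 + 160·0.31
 = 122.4 + 66.5 + 49.6
 = 238.5
Net = 238.5 - 228 = 10.5

10.5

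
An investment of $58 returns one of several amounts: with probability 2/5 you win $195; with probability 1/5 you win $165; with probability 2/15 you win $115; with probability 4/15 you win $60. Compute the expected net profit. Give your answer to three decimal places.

E[payout] = 195·2/5 + 165·1/5 + 115·2/15 + 60·4/15
 = 78 + 33 + 46/3 + 16
 = 427/3
Net = 427/3 - 58 = 253/3

84.333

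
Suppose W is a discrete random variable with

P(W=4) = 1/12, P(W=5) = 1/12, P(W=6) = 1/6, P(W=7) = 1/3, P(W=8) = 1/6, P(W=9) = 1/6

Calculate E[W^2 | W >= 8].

72.5

P(W >= 8) = 1/6 + 1/6 = 1/3.
E[W^2 | W >= 8] = [64·1/6 + 81·1/6] / (1/3)
 = 145/6 / (1/3)
 = 145/2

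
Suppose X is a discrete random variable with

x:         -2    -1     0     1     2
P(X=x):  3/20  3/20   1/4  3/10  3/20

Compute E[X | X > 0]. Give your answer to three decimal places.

1.333

P(X > 0) = 3/10 + 3/20 = 9/20.
E[X | X > 0] = [1·3/10 + 2·3/20] / (9/20)
 = 3/5 / (9/20)
 = 4/3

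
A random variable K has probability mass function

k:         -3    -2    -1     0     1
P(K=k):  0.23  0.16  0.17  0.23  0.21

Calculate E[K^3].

-7.45

E[K^3] = Σ k^3·P(K=k)
 = (-27)·0.23 + (-8)·0.16 + (-1)·0.17 + 0·0.23 + 1·0.21
 = (-6.21) + (-1.28) + (-0.17) + 0 + 0.21
 = -7.45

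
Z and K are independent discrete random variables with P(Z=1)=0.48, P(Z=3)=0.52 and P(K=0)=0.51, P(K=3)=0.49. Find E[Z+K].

E[Z+K] = Σ_z Σ_k (z+k) · P(Z=z)P(K=k)
 = 1·0.2448 + 4·0.2352 + 3·0.2652 + 6·0.2548
 = 0.2448 + 0.9408 + 0.7956 + 1.5288
 = 3.51

3.51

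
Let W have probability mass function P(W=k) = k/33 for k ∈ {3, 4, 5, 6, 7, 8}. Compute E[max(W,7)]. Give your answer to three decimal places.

E[max(W,7)] = Σ max(w,7)·P(W=w)
 = 7·1/11 + 7·4/33 + 7·5/33 + 7·2/11 + 7·7/33 + 8·8/33
 = 7/11 + 28/33 + 35/33 + 14/11 + 49/33 + 64/33
 = 239/33

7.242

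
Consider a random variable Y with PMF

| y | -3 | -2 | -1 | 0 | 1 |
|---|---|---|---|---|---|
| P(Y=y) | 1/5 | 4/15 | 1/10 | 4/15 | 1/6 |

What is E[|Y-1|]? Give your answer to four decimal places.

2.0667

E[|Y-1|] = Σ |y-1|·P(Y=y)
 = 4·1/5 + 3·4/15 + 2·1/10 + 1·4/15 + 0·1/6
 = 4/5 + 4/5 + 1/5 + 4/15 + 0
 = 31/15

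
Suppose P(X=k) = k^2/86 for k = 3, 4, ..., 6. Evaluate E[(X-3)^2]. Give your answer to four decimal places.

E[(X-3)^2] = Σ (x-3)^2·P(X=x)
 = 0·9/86 + 1·8/43 + 4·25/86 + 9·18/43
 = 0 + 8/43 + 50/43 + 162/43
 = 220/43

5.1163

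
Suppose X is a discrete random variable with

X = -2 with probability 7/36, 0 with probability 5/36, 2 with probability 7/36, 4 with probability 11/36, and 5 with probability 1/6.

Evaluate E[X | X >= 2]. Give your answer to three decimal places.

P(X >= 2) = 7/36 + 11/36 + 1/6 = 2/3.
E[X | X >= 2] = [2·7/36 + 4·11/36 + 5·1/6] / (2/3)
 = 22/9 / (2/3)
 = 11/3

3.667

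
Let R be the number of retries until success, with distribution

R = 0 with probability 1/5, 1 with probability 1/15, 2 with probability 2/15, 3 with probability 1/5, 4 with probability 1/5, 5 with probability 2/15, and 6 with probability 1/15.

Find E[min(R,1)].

E[min(R,1)] = Σ min(r,1)·P(R=r)
 = 0·1/5 + 1·1/15 + 1·2/15 + 1·1/5 + 1·1/5 + 1·2/15 + 1·1/15
 = 0 + 1/15 + 2/15 + 1/5 + 1/5 + 2/15 + 1/15
 = 4/5

0.8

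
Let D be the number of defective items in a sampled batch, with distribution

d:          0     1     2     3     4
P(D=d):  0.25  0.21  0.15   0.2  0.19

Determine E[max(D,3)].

E[max(D,3)] = Σ max(d,3)·P(D=d)
 = 3·0.25 + 3·0.21 + 3·0.15 + 3·0.2 + 4·0.19
 = 0.75 + 0.63 + 0.45 + 0.6 + 0.76
 = 3.19

3.19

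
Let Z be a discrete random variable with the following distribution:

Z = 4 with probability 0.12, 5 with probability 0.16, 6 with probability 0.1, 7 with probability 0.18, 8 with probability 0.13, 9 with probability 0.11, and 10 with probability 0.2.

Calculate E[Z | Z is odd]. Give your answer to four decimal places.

P(Z is odd) = 0.16 + 0.18 + 0.11 = 0.45.
E[Z | Z is odd] = [5·0.16 + 7·0.18 + 9·0.11] / 0.45
 = 3.05 / 0.45
 = 61/9

6.7778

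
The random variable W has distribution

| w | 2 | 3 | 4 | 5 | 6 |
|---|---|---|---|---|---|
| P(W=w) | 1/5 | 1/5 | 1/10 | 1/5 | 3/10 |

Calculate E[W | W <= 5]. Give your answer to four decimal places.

P(W <= 5) = 1/5 + 1/5 + 1/10 + 1/5 = 7/10.
E[W | W <= 5] = [2·1/5 + 3·1/5 + 4·1/10 + 5·1/5] / (7/10)
 = 12/5 / (7/10)
 = 24/7

3.4286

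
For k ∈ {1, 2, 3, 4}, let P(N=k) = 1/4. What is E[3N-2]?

E[3N-2] = Σ (3n-2)·P(N=n)
 = 1·1/4 + 4·1/4 + 7·1/4 + 10·1/4
 = 1/4 + 1 + 7/4 + 5/2
 = 11/2

5.5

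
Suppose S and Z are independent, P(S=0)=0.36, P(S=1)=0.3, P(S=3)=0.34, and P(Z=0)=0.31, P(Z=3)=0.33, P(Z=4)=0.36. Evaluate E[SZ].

E[SZ] = Σ_s Σ_z sz · P(S=s)P(Z=z)
 = 0·0.1116 + 0·0.1188 + 0·0.1296 + 0·0.093 + 3·0.099 + 4·0.108 + 0·0.1054 + 9·0.1122 + 12·0.1224
 = 0 + 0 + 0 + 0 + 0.297 + 0.432 + 0 + 1.0098 + 1.4688
 = 3.2076

3.2076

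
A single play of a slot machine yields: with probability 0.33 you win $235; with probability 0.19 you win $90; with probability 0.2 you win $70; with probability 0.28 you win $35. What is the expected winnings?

118.45

E[payout] = 235·0.33 + 90·0.19 + 70·0.2 + 35·0.28
 = 77.55 + 17.1 + 14 + 9.8
 = 118.45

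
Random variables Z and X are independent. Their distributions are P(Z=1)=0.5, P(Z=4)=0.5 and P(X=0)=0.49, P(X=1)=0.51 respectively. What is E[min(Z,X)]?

E[min(Z,X)] = Σ_z Σ_x min(z,x) · P(Z=z)P(X=x)
 = 0·0.245 + 1·0.255 + 0·0.245 + 1·0.255
 = 0 + 0.255 + 0 + 0.255
 = 0.51

0.51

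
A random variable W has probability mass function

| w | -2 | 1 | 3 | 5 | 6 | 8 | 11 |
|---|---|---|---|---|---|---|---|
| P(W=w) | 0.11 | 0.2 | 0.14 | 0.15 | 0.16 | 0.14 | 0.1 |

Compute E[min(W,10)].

4.23

E[min(W,10)] = Σ min(w,10)·P(W=w)
 = (-2)·0.11 + 1·0.2 + 3·0.14 + 5·0.15 + 6·0.16 + 8·0.14 + 10·0.1
 = (-0.22) + 0.2 + 0.42 + 0.75 + 0.96 + 1.12 + 1
 = 4.23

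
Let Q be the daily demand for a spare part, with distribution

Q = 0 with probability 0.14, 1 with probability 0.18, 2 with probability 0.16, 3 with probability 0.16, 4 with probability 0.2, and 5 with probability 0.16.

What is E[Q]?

E[Q] = Σ q·P(Q=q)
 = 0·0.14 + 1·0.18 + 2·0.16 + 3·0.16 + 4·0.2 + 5·0.16
 = 0 + 0.18 + 0.32 + 0.48 + 0.8 + 0.8
 = 2.58

2.58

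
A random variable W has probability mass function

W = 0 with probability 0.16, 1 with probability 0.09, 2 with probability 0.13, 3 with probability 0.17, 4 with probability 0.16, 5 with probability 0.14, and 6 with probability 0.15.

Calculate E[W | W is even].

P(W is even) = 0.16 + 0.13 + 0.16 + 0.15 = 0.6.
E[W | W is even] = [0·0.16 + 2·0.13 + 4·0.16 + 6·0.15] / 0.6
 = 1.8 / 0.6
 = 3

3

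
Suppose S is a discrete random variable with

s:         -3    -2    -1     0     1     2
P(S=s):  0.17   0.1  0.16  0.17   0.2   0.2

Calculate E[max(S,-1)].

E[max(S,-1)] = Σ max(s,-1)·P(S=s)
 = (-1)·0.17 + (-1)·0.1 + (-1)·0.16 + 0·0.17 + 1·0.2 + 2·0.2
 = (-0.17) + (-0.1) + (-0.16) + 0 + 0.2 + 0.4
 = 0.17

0.17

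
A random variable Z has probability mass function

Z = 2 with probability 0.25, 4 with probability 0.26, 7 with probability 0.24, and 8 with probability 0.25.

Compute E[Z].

E[Z] = Σ z·P(Z=z)
 = 2·0.25 + 4·0.26 + 7·0.24 + 8·0.25
 = 0.5 + 1.04 + 1.68 + 2
 = 5.22

5.22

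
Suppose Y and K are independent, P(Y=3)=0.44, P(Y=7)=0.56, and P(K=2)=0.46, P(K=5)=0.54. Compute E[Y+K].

E[Y+K] = Σ_y Σ_k (y+k) · P(Y=y)P(K=k)
 = 5·0.2024 + 8·0.2376 + 9·0.2576 + 12·0.3024
 = 1.012 + 1.9008 + 2.3184 + 3.6288
 = 8.86

8.86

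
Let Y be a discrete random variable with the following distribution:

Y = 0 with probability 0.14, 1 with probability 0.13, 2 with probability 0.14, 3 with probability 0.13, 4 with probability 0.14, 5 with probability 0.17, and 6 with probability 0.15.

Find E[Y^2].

E[Y^2] = Σ y^2·P(Y=y)
 = 0·0.14 + 1·0.13 + 4·0.14 + 9·0.13 + 16·0.14 + 25·0.17 + 36·0.15
 = 0 + 0.13 + 0.56 + 1.17 + 2.24 + 4.25 + 5.4
 = 13.75

13.75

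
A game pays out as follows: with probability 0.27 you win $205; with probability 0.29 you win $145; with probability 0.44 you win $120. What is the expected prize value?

150.2

E[payout] = 205·0.27 + 145·0.29 + 120·0.44
 = 55.35 + 42.05 + 52.8
 = 150.2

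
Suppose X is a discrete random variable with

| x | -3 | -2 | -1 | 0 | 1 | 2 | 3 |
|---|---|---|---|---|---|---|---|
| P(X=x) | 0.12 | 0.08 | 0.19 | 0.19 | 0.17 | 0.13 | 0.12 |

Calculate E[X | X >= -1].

P(X >= -1) = 0.19 + 0.19 + 0.17 + 0.13 + 0.12 = 0.8.
E[X | X >= -1] = [(-1)·0.19 + 0·0.19 + 1·0.17 + 2·0.13 + 3·0.12] / 0.8
 = 0.6 / 0.8
 = 3/4

0.75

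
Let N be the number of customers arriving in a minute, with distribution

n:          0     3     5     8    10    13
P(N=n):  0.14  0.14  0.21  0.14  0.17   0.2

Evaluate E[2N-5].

E[2N-5] = Σ (2n-5)·P(N=n)
 = (-5)·0.14 + 1·0.14 + 5·0.21 + 11·0.14 + 15·0.17 + 21·0.2
 = (-0.7) + 0.14 + 1.05 + 1.54 + 2.55 + 4.2
 = 8.78

8.78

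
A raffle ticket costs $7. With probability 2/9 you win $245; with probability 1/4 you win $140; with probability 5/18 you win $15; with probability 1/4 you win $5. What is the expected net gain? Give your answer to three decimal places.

87.861

E[payout] = 245·2/9 + 140·1/4 + 15·5/18 + 5·1/4
 = 490/9 + 35 + 25/6 + 5/4
 = 3415/36
Net = 3415/36 - 7 = 3163/36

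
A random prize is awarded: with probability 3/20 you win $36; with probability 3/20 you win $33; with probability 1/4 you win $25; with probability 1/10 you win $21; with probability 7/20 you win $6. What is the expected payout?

20.8

E[payout] = 36·3/20 + 33·3/20 + 25·1/4 + 21·1/10 + 6·7/20
 = 27/5 + 99/20 + 25/4 + 21/10 + 21/10
 = 104/5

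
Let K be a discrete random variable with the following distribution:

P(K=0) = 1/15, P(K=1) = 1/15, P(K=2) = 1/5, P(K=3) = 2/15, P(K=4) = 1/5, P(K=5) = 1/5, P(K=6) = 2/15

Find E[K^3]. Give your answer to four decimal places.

E[K^3] = Σ k^3·P(K=k)
 = 0·1/15 + 1·1/15 + 8·1/5 + 27·2/15 + 64·1/5 + 125·1/5 + 216·2/15
 = 0 + 1/15 + 8/5 + 18/5 + 64/5 + 25 + 144/5
 = 1078/15

71.8667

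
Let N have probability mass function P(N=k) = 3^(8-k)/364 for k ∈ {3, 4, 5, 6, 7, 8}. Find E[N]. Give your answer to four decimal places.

3.4918

E[N] = Σ n·P(N=n)
 = 3·243/364 + 4·81/364 + 5·27/364 + 6·9/364 + 7·3/364 + 8·1/364
 = 729/364 + 81/91 + 135/364 + 27/182 + 3/52 + 2/91
 = 1271/364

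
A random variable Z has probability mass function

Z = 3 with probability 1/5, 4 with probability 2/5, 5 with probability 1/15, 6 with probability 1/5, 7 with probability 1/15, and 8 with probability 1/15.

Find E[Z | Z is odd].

P(Z is odd) = 1/5 + 1/15 + 1/15 = 1/3.
E[Z | Z is odd] = [3·1/5 + 5·1/15 + 7·1/15] / (1/3)
 = 7/5 / (1/3)
 = 21/5

4.2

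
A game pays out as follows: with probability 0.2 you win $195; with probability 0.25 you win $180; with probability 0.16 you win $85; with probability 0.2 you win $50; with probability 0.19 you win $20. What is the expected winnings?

E[payout] = 195·0.2 + 180·0.25 + 85·0.16 + 50·0.2 + 20·0.19
 = 39 + 45 + 13.6 + 10 + 3.8
 = 111.4

111.4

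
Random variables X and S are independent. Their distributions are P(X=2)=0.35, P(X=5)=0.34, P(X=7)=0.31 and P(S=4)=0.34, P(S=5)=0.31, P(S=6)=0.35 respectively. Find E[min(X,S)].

E[min(X,S)] = Σ_x Σ_s min(x,s) · P(X=x)P(S=s)
 = 2·0.119 + 2·0.1085 + 2·0.1225 + 4·0.1156 + 5·0.1054 + 5·0.119 + 4·0.1054 + 5·0.0961 + 6·0.1085
 = 0.238 + 0.217 + 0.245 + 0.4624 + 0.527 + 0.595 + 0.4216 + 0.4805 + 0.651
 = 3.8375

3.8375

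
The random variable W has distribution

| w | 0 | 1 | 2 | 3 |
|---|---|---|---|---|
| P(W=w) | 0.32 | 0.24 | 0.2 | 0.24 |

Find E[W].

E[W] = Σ w·P(W=w)
 = 0·0.32 + 1·0.24 + 2·0.2 + 3·0.24
 = 0 + 0.24 + 0.4 + 0.72
 = 1.36

1.36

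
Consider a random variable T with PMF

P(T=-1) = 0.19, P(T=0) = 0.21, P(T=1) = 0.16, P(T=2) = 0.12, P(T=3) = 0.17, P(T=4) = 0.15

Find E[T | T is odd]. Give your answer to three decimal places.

P(T is odd) = 0.19 + 0.16 + 0.17 = 0.52.
E[T | T is odd] = [(-1)·0.19 + 1·0.16 + 3·0.17] / 0.52
 = 0.48 / 0.52
 = 12/13

0.923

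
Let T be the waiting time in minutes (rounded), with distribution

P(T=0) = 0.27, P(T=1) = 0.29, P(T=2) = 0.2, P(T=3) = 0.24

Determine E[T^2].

3.25

E[T^2] = Σ t^2·P(T=t)
 = 0·0.27 + 1·0.29 + 4·0.2 + 9·0.24
 = 0 + 0.29 + 0.8 + 2.16
 = 3.25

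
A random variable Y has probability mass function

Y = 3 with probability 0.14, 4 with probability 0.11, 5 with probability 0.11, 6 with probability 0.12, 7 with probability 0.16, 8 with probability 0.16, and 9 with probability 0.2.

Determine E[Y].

6.33

E[Y] = Σ y·P(Y=y)
 = 3·0.14 + 4·0.11 + 5·0.11 + 6·0.12 + 7·0.16 + 8·0.16 + 9·0.2
 = 0.42 + 0.44 + 0.55 + 0.72 + 1.12 + 1.28 + 1.8
 = 6.33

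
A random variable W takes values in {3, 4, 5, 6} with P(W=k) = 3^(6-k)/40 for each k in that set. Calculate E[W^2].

12.45

E[W^2] = Σ w^2·P(W=w)
 = 9·27/40 + 16·9/40 + 25·3/40 + 36·1/40
 = 243/40 + 18/5 + 15/8 + 9/10
 = 249/20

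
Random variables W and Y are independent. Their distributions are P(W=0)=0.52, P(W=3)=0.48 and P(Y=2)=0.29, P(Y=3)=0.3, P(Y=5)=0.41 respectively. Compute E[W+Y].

4.97

E[W+Y] = Σ_w Σ_y (w+y) · P(W=w)P(Y=y)
 = 2·0.1508 + 3·0.156 + 5·0.2132 + 5·0.1392 + 6·0.144 + 8·0.1968
 = 0.3016 + 0.468 + 1.066 + 0.696 + 0.864 + 1.5744
 = 4.97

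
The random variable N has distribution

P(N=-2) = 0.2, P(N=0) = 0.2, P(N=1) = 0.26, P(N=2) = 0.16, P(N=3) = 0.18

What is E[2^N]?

2.85

E[2^N] = Σ 2^n·P(N=n)
 = 0.25·0.2 + 1·0.2 + 2·0.26 + 4·0.16 + 8·0.18
 = 0.05 + 0.2 + 0.52 + 0.64 + 1.44
 = 2.85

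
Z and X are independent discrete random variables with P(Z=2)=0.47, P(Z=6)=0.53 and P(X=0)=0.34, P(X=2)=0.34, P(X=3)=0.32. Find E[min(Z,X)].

1.4896

E[min(Z,X)] = Σ_z Σ_x min(z,x) · P(Z=z)P(X=x)
 = 0·0.1598 + 2·0.1598 + 2·0.1504 + 0·0.1802 + 2·0.1802 + 3·0.1696
 = 0 + 0.3196 + 0.3008 + 0 + 0.3604 + 0.5088
 = 1.4896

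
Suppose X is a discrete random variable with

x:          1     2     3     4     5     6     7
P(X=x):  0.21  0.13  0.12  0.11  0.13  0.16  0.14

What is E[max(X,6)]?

E[max(X,6)] = Σ max(x,6)·P(X=x)
 = 6·0.21 + 6·0.13 + 6·0.12 + 6·0.11 + 6·0.13 + 6·0.16 + 7·0.14
 = 1.26 + 0.78 + 0.72 + 0.66 + 0.78 + 0.96 + 0.98
 = 6.14

6.14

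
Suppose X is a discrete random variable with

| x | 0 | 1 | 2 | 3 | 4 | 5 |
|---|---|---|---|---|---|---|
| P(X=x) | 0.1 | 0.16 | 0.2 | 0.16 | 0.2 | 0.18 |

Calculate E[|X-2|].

1.46

E[|X-2|] = Σ |x-2|·P(X=x)
 = 2·0.1 + 1·0.16 + 0·0.2 + 1·0.16 + 2·0.2 + 3·0.18
 = 0.2 + 0.16 + 0 + 0.16 + 0.4 + 0.54
 = 1.46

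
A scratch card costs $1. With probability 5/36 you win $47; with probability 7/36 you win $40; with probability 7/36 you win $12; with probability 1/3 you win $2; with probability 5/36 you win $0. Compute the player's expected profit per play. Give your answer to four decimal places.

16.3056

E[payout] = 47·5/36 + 40·7/36 + 12·7/36 + 2·1/3 + 0·5/36
 = 235/36 + 70/9 + 7/3 + 2/3 + 0
 = 623/36
Net = 623/36 - 1 = 587/36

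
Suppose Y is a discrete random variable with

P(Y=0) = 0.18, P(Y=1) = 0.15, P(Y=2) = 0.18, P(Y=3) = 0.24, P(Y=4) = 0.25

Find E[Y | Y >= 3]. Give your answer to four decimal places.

P(Y >= 3) = 0.24 + 0.25 = 0.49.
E[Y | Y >= 3] = [3·0.24 + 4·0.25] / 0.49
 = 1.72 / 0.49
 = 172/49

3.5102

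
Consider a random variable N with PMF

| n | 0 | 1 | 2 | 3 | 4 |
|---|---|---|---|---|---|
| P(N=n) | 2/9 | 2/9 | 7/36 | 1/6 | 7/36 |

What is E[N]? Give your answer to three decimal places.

E[N] = Σ n·P(N=n)
 = 0·2/9 + 1·2/9 + 2·7/36 + 3·1/6 + 4·7/36
 = 0 + 2/9 + 7/18 + 1/2 + 7/9
 = 17/9

1.889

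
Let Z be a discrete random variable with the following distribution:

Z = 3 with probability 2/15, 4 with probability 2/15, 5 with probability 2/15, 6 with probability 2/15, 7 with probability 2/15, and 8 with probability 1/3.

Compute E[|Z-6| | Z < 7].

1.5

P(Z < 7) = 2/15 + 2/15 + 2/15 + 2/15 = 8/15.
E[|Z-6| | Z < 7] = [3·2/15 + 2·2/15 + 1·2/15 + 0·2/15] / (8/15)
 = 4/5 / (8/15)
 = 3/2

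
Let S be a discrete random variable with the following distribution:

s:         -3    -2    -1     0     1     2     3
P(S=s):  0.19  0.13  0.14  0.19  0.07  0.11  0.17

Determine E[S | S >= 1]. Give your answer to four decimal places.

P(S >= 1) = 0.07 + 0.11 + 0.17 = 0.35.
E[S | S >= 1] = [1·0.07 + 2·0.11 + 3·0.17] / 0.35
 = 0.8 / 0.35
 = 16/7

2.2857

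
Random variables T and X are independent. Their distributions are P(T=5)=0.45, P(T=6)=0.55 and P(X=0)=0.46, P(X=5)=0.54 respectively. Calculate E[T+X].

8.25

E[T+X] = Σ_t Σ_x (t+x) · P(T=t)P(X=x)
 = 5·0.207 + 10·0.243 + 6·0.253 + 11·0.297
 = 1.035 + 2.43 + 1.518 + 3.267
 = 8.25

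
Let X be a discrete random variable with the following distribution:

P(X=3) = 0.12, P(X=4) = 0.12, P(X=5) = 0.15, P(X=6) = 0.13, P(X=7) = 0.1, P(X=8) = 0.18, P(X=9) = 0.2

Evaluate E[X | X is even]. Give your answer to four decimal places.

P(X is even) = 0.12 + 0.13 + 0.18 = 0.43.
E[X | X is even] = [4·0.12 + 6·0.13 + 8·0.18] / 0.43
 = 2.7 / 0.43
 = 270/43

6.2791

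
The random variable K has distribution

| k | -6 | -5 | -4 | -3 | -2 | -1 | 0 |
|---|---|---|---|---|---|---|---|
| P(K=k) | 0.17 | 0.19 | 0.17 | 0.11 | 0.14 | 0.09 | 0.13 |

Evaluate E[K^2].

E[K^2] = Σ k^2·P(K=k)
 = 36·0.17 + 25·0.19 + 16·0.17 + 9·0.11 + 4·0.14 + 1·0.09 + 0·0.13
 = 6.12 + 4.75 + 2.72 + 0.99 + 0.56 + 0.09 + 0
 = 15.23

15.23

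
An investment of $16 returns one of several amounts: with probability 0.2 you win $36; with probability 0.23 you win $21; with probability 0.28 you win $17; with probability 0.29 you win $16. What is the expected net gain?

E[payout] = 36·0.2 + 21·0.23 + 17·0.28 + 16·0.29
 = 7.2 + 4.83 + 4.76 + 4.64
 = 21.43
Net = 21.43 - 16 = 5.43

5.43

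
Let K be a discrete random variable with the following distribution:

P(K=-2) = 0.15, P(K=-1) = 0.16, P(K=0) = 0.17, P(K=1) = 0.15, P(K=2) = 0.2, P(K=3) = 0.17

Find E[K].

0.6

E[K] = Σ k·P(K=k)
 = (-2)·0.15 + (-1)·0.16 + 0·0.17 + 1·0.15 + 2·0.2 + 3·0.17
 = (-0.3) + (-0.16) + 0 + 0.15 + 0.4 + 0.51
 = 0.6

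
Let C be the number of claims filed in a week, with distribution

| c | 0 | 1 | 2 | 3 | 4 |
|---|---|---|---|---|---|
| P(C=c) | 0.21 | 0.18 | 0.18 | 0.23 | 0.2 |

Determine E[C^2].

E[C^2] = Σ c^2·P(C=c)
 = 0·0.21 + 1·0.18 + 4·0.18 + 9·0.23 + 16·0.2
 = 0 + 0.18 + 0.72 + 2.07 + 3.2
 = 6.17

6.17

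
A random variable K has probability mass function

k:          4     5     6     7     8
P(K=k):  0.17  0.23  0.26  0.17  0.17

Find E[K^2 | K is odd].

35.2

P(K is odd) = 0.23 + 0.17 = 0.4.
E[K^2 | K is odd] = [25·0.23 + 49·0.17] / 0.4
 = 14.08 / 0.4
 = 176/5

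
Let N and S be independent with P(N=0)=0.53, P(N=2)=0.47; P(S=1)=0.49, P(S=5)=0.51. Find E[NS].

E[NS] = Σ_n Σ_s ns · P(N=n)P(S=s)
 = 0·0.2597 + 0·0.2703 + 2·0.2303 + 10·0.2397
 = 0 + 0 + 0.4606 + 2.397
 = 2.8576

2.8576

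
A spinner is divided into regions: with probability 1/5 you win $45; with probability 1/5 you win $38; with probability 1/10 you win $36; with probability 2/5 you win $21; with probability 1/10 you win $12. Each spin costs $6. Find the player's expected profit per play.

23.8

E[payout] = 45·1/5 + 38·1/5 + 36·1/10 + 21·2/5 + 12·1/10
 = 9 + 38/5 + 18/5 + 42/5 + 6/5
 = 149/5
Net = 149/5 - 6 = 119/5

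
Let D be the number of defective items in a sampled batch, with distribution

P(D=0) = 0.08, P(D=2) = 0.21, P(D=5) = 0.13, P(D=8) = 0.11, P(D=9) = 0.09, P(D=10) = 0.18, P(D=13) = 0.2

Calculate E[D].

7.16

E[D] = Σ d·P(D=d)
 = 0·0.08 + 2·0.21 + 5·0.13 + 8·0.11 + 9·0.09 + 10·0.18 + 13·0.2
 = 0 + 0.42 + 0.65 + 0.88 + 0.81 + 1.8 + 2.6
 = 7.16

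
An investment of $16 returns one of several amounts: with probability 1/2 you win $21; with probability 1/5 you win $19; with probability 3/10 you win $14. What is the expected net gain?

E[payout] = 21·1/2 + 19·1/5 + 14·3/10
 = 21/2 + 19/5 + 21/5
 = 37/2
Net = 37/2 - 16 = 5/2

2.5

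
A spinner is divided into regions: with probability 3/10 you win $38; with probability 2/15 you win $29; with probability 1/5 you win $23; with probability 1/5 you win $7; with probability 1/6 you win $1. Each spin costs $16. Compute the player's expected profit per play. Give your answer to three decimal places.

E[payout] = 38·3/10 + 29·2/15 + 23·1/5 + 7·1/5 + 1·1/6
 = 57/5 + 58/15 + 23/5 + 7/5 + 1/6
 = 643/30
Net = 643/30 - 16 = 163/30

5.433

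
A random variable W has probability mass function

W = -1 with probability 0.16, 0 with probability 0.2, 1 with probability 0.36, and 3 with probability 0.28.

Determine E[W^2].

E[W^2] = Σ w^2·P(W=w)
 = 1·0.16 + 0·0.2 + 1·0.36 + 9·0.28
 = 0.16 + 0 + 0.36 + 2.52
 = 3.04

3.04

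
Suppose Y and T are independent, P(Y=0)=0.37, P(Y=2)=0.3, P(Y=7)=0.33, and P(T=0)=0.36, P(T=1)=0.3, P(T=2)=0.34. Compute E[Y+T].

3.89

E[Y+T] = Σ_y Σ_t (y+t) · P(Y=y)P(T=t)
 = 0·0.1332 + 1·0.111 + 2·0.1258 + 2·0.108 + 3·0.09 + 4·0.102 + 7·0.1188 + 8·0.099 + 9·0.1122
 = 0 + 0.111 + 0.2516 + 0.216 + 0.27 + 0.408 + 0.8316 + 0.792 + 1.0098
 = 3.89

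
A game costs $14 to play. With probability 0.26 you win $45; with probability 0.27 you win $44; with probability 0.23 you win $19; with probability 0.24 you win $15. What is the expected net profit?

17.55

E[payout] = 45·0.26 + 44·0.27 + 19·0.23 + 15·0.24
 = 11.7 + 11.88 + 4.37 + 3.6
 = 31.55
Net = 31.55 - 14 = 17.55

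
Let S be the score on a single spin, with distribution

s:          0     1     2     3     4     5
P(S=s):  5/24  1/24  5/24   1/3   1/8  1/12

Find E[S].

2.375

E[S] = Σ s·P(S=s)
 = 0·5/24 + 1·1/24 + 2·5/24 + 3·1/3 + 4·1/8 + 5·1/12
 = 0 + 1/24 + 5/12 + 1 + 1/2 + 5/12
 = 19/8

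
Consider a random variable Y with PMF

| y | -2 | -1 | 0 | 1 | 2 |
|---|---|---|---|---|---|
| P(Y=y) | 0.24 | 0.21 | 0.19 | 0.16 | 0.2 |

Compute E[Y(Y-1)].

E[Y(Y-1)] = Σ y(y-1)·P(Y=y)
 = 6·0.24 + 2·0.21 + 0·0.19 + 0·0.16 + 2·0.2
 = 1.44 + 0.42 + 0 + 0 + 0.4
 = 2.26

2.26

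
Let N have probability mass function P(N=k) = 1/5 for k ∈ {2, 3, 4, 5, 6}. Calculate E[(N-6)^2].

E[(N-6)^2] = Σ (n-6)^2·P(N=n)
 = 16·1/5 + 9·1/5 + 4·1/5 + 1·1/5 + 0·1/5
 = 16/5 + 9/5 + 4/5 + 1/5 + 0
 = 6

6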